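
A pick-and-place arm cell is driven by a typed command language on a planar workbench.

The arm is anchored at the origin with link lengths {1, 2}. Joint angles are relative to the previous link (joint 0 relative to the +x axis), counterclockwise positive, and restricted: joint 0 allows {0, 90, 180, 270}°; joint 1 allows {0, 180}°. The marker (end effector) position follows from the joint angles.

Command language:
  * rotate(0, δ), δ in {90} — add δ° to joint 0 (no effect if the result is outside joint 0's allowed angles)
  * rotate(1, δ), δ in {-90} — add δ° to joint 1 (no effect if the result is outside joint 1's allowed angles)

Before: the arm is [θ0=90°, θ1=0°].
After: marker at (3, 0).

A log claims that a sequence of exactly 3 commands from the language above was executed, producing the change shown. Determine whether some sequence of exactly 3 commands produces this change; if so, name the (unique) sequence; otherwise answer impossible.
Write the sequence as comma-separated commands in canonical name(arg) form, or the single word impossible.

rotate(0, 90), rotate(0, 90), rotate(0, 90)

from: [θ0=90°, θ1=0°]
t=1 rotate(0, 90) ⇒ [θ0=180°, θ1=0°]
t=2 rotate(0, 90) ⇒ [θ0=270°, θ1=0°]
t=3 rotate(0, 90) ⇒ [θ0=0°, θ1=0°]
all 8 alternatives checked — unique.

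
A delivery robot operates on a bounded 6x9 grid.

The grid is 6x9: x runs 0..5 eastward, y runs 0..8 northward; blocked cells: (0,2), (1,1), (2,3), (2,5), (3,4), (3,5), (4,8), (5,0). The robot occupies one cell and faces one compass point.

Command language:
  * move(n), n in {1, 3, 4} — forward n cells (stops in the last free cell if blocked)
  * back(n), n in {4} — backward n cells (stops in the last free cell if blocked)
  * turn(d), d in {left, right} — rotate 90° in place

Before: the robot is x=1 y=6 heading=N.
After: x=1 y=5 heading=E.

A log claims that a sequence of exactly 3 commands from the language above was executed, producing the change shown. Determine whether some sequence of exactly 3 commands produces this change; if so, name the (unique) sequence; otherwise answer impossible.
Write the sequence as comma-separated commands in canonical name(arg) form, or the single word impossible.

key: running turn(right) before back(4) would end elsewhere — order is forced
begin: x=1 y=6 heading=N
step 1 (back(4)): x=1 y=2 heading=N
step 2 (move(3)): x=1 y=5 heading=N
step 3 (turn(right)): x=1 y=5 heading=E
uniquely the one of 216 3-step routes that fits.

back(4), move(3), turn(right)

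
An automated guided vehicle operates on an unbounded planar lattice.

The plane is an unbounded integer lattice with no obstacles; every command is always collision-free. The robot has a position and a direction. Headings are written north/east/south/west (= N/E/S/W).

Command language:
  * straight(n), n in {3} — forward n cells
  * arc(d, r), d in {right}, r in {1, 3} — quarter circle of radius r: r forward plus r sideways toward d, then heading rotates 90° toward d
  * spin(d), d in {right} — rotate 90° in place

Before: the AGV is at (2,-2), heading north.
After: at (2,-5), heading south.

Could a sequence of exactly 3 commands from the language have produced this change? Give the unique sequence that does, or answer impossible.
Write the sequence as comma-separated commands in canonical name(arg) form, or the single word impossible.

spin(right), spin(right), straight(3)

key: order matters: swapping spin(right) and straight(3) lands elsewhere
begin: at (2,-2), heading north
1. spin(right) → at (2,-2), heading east
2. spin(right) → at (2,-2), heading south
3. straight(3) → at (2,-5), heading south
uniquely the one of 64 3-step routes that fits.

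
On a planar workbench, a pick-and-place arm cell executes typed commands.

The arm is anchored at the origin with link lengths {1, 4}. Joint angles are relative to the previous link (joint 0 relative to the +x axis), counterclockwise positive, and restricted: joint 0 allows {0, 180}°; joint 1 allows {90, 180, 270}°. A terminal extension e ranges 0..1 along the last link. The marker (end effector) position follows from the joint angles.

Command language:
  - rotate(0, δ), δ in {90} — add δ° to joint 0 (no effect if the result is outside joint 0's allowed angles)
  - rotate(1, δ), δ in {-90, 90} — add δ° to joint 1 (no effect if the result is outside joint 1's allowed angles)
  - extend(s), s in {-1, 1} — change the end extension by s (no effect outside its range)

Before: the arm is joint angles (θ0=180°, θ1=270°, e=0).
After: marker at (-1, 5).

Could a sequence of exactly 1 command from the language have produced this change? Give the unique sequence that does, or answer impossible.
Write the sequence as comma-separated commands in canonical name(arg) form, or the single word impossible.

extend(1)

initial: joint angles (θ0=180°, θ1=270°, e=0)
[1] after extend(1): joint angles (θ0=180°, θ1=270°, e=1)
no other 1-command option fits: unique.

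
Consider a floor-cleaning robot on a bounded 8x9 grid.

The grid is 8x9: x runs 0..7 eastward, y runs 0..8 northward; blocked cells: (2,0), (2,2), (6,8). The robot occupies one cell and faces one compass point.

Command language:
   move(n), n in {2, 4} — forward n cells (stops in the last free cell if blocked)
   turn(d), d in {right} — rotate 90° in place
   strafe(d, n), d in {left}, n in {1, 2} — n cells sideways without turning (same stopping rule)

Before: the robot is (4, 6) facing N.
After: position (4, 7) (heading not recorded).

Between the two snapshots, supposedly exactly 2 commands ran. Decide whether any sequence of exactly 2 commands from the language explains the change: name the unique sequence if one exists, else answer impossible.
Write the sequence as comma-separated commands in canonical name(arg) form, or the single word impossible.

key: running strafe(left, 1) before turn(right) would end elsewhere — order is forced
initial: (4, 6) facing N
[1] after turn(right): (4, 6) facing E
[2] after strafe(left, 1): (4, 7) facing E
all 25 alternatives checked — unique.

turn(right), strafe(left, 1)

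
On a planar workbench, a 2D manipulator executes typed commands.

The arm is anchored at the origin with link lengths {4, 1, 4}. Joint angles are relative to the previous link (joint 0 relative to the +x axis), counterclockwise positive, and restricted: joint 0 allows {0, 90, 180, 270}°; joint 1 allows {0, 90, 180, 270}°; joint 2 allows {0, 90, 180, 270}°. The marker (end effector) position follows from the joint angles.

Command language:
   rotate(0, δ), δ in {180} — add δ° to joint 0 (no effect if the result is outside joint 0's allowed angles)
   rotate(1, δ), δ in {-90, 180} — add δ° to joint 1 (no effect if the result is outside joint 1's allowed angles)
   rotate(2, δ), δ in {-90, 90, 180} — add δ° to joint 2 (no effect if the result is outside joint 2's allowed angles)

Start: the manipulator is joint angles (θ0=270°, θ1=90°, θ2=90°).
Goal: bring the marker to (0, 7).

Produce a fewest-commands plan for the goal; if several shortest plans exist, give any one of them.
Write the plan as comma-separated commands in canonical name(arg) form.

rotate(0, 180), rotate(1, -90), rotate(1, 180), rotate(2, 90)

t0: joint angles (θ0=270°, θ1=90°, θ2=90°)
step 1 (rotate(0, 180)): joint angles (θ0=90°, θ1=90°, θ2=90°)
step 2 (rotate(1, -90)): joint angles (θ0=90°, θ1=0°, θ2=90°)
step 3 (rotate(1, 180)): joint angles (θ0=90°, θ1=180°, θ2=90°)
step 4 (rotate(2, 90)): joint angles (θ0=90°, θ1=180°, θ2=180°)
nothing shorter than 4 reaches the goal.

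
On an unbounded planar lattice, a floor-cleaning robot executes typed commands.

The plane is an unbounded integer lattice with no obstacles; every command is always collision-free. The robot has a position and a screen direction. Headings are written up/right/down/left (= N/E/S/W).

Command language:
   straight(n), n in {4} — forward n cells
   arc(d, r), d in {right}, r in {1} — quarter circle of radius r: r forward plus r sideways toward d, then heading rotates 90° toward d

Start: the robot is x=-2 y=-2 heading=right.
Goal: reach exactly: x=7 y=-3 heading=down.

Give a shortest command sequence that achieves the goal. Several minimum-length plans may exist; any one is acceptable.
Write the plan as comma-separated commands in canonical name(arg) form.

straight(4), straight(4), arc(right, 1)

begin: x=-2 y=-2 heading=right
[1] after straight(4): x=2 y=-2 heading=right
[2] after straight(4): x=6 y=-2 heading=right
[3] after arc(right, 1): x=7 y=-3 heading=down
nothing shorter than 3 reaches the goal.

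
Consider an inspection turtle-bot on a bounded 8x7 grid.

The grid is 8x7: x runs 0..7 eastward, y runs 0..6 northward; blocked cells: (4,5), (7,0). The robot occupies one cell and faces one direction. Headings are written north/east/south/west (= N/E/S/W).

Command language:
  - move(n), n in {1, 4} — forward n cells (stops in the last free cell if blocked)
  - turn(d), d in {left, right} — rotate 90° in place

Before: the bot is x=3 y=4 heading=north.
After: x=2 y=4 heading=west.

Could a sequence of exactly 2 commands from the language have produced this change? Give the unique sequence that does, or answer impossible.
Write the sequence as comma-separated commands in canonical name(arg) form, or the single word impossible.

key: cell and facing (now W) both changed — the 2 commands mix motion and turning
t0: x=3 y=4 heading=north
[1] after turn(left): x=3 y=4 heading=west
[2] after move(1): x=2 y=4 heading=west
uniquely the one of 16 2-step routes that fits.

turn(left), move(1)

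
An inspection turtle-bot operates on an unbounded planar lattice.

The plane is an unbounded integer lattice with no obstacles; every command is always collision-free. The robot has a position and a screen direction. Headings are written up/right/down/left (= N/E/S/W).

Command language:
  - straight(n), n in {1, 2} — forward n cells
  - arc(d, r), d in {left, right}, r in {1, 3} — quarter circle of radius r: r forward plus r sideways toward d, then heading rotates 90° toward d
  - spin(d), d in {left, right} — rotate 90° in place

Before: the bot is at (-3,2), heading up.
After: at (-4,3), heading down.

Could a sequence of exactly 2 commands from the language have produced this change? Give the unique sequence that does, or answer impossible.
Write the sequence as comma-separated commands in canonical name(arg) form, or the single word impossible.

key: running spin(left) before arc(left, 1) would end elsewhere — order is forced
start: at (-3,2), heading up
step 1 (arc(left, 1)): at (-4,3), heading left
step 2 (spin(left)): at (-4,3), heading down
no rival 2-sequence matches.

arc(left, 1), spin(left)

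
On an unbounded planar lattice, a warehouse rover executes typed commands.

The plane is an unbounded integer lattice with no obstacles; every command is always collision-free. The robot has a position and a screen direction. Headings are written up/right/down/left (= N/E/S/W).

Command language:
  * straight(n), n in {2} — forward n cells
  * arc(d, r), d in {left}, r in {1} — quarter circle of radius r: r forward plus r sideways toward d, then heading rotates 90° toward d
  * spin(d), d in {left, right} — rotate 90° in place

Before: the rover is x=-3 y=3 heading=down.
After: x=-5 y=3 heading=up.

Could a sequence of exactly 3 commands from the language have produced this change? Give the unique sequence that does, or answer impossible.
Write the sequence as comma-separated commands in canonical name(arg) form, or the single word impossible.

key: position moved to (-5,3) AND the heading swung to N — translation plus rotation needed
t0: x=-3 y=3 heading=down
1. spin(right) → x=-3 y=3 heading=left
2. straight(2) → x=-5 y=3 heading=left
3. spin(right) → x=-5 y=3 heading=up
all 64 alternatives checked — unique.

spin(right), straight(2), spin(right)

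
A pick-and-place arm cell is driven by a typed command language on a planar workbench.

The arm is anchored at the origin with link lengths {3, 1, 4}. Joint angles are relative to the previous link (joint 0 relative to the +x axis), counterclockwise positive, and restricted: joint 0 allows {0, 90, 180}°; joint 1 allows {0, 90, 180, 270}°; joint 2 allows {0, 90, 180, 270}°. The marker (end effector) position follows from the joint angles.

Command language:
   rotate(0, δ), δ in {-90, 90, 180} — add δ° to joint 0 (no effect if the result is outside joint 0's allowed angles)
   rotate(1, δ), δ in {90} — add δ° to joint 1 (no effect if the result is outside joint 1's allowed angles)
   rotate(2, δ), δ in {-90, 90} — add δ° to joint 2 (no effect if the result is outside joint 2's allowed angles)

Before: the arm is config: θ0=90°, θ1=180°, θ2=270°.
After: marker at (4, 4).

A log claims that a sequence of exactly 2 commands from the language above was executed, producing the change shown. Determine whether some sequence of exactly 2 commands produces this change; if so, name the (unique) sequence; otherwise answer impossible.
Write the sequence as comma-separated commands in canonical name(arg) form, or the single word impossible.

start: config: θ0=90°, θ1=180°, θ2=270°
t=1 rotate(1, 90) ⇒ config: θ0=90°, θ1=270°, θ2=270°
t=2 rotate(1, 90) ⇒ config: θ0=90°, θ1=0°, θ2=270°
all 36 alternatives checked — unique.

rotate(1, 90), rotate(1, 90)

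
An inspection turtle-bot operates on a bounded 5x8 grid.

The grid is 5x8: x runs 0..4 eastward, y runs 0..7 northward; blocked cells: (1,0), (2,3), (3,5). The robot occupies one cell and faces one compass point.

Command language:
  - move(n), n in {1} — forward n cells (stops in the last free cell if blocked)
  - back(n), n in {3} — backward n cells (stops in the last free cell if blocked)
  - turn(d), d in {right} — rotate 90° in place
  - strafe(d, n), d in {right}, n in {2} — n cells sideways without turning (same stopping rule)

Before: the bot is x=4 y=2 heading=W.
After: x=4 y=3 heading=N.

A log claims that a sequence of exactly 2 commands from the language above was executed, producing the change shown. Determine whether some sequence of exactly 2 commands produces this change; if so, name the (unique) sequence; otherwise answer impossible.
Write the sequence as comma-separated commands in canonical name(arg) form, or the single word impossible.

key: cell and facing (now N) both changed — the 2 commands mix motion and turning
t0: x=4 y=2 heading=W
t=1 turn(right) ⇒ x=4 y=2 heading=N
t=2 move(1) ⇒ x=4 y=3 heading=N
all 16 alternatives checked — unique.

turn(right), move(1)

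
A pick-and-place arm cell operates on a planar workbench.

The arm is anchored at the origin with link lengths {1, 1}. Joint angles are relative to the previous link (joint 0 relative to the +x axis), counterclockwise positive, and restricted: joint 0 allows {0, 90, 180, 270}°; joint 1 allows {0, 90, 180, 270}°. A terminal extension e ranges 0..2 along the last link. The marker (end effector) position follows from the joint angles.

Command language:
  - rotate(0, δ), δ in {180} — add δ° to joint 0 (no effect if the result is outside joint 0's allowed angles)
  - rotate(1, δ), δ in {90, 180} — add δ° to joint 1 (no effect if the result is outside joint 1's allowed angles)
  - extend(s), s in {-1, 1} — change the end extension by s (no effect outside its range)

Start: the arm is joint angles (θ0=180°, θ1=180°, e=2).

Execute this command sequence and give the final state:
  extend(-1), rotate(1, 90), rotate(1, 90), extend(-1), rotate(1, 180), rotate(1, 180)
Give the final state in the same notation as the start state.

joint angles (θ0=180°, θ1=0°, e=0)

begin: joint angles (θ0=180°, θ1=180°, e=2)
t=1 extend(-1) ⇒ joint angles (θ0=180°, θ1=180°, e=1)
t=2 rotate(1, 90) ⇒ joint angles (θ0=180°, θ1=270°, e=1)
t=3 rotate(1, 90) ⇒ joint angles (θ0=180°, θ1=0°, e=1)
t=4 extend(-1) ⇒ joint angles (θ0=180°, θ1=0°, e=0)
t=5 rotate(1, 180) ⇒ joint angles (θ0=180°, θ1=180°, e=0)
t=6 rotate(1, 180) ⇒ joint angles (θ0=180°, θ1=0°, e=0)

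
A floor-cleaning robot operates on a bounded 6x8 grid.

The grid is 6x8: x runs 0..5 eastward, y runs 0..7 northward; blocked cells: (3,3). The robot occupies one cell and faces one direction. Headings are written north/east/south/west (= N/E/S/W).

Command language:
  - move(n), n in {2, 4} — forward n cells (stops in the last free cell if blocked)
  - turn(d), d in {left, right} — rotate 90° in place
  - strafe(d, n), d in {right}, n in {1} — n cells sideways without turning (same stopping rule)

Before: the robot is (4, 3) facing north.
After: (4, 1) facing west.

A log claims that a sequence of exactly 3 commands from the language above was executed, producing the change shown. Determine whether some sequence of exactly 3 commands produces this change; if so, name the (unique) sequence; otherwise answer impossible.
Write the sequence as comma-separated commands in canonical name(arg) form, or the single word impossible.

all 125 sequences checked — none match.

impossible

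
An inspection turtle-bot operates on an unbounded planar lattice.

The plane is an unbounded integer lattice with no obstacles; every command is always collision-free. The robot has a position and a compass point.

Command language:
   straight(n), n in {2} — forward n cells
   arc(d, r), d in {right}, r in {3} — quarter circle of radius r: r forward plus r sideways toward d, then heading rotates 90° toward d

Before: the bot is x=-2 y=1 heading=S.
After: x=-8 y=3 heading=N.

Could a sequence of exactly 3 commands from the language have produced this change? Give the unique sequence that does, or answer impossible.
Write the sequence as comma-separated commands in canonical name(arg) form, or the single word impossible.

arc(right, 3), arc(right, 3), straight(2)

key: order matters: swapping arc(right, 3) and straight(2) lands elsewhere
initial: x=-2 y=1 heading=S
t=1 arc(right, 3) ⇒ x=-5 y=-2 heading=W
t=2 arc(right, 3) ⇒ x=-8 y=1 heading=N
t=3 straight(2) ⇒ x=-8 y=3 heading=N
no rival 3-sequence matches.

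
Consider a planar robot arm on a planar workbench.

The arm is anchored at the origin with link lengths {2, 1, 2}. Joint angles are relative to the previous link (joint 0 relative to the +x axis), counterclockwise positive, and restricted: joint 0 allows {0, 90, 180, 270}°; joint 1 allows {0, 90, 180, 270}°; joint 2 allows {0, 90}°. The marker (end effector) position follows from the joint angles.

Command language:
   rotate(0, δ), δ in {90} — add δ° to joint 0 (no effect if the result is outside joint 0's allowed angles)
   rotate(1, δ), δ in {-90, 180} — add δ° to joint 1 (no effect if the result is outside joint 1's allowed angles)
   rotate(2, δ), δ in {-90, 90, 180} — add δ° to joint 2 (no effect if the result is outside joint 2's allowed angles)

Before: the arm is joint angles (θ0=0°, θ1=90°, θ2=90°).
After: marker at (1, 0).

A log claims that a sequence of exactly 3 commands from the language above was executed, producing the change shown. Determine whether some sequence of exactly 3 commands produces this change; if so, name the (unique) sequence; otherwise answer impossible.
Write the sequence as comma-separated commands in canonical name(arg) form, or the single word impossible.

t0: joint angles (θ0=0°, θ1=90°, θ2=90°)
1. rotate(0, 90) → joint angles (θ0=90°, θ1=90°, θ2=90°)
2. rotate(0, 90) → joint angles (θ0=180°, θ1=90°, θ2=90°)
3. rotate(0, 90) → joint angles (θ0=270°, θ1=90°, θ2=90°)
no rival 3-sequence matches.

rotate(0, 90), rotate(0, 90), rotate(0, 90)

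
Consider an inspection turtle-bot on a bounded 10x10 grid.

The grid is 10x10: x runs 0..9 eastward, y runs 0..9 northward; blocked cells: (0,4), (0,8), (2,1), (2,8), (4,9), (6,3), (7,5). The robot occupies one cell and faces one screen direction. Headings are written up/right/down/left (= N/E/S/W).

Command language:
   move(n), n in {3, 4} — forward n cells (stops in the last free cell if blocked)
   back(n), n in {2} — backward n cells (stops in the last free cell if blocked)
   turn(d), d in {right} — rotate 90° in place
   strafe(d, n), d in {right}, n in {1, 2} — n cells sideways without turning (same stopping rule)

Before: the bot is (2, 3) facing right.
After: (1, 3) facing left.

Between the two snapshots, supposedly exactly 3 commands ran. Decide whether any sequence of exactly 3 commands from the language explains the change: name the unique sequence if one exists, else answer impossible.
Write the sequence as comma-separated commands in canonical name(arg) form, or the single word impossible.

turn(right), strafe(right, 1), turn(right)

key: position moved to (1,3) AND the heading swung to W — translation plus rotation needed
initial: (2, 3) facing right
t=1 turn(right) ⇒ (2, 3) facing down
t=2 strafe(right, 1) ⇒ (1, 3) facing down
t=3 turn(right) ⇒ (1, 3) facing left
all 216 alternatives checked — unique.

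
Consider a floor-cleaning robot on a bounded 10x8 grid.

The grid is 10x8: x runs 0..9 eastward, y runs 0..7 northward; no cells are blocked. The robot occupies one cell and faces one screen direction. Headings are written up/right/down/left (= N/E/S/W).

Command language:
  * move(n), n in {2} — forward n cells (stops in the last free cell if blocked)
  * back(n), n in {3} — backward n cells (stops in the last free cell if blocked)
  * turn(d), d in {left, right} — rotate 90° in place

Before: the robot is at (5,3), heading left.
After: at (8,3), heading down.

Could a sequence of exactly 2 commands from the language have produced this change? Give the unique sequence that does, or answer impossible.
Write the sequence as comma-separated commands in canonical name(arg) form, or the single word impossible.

key: running turn(left) before back(3) would end elsewhere — order is forced
t0: at (5,3), heading left
step 1 (back(3)): at (8,3), heading left
step 2 (turn(left)): at (8,3), heading down
no other 2-command option fits: unique.

back(3), turn(left)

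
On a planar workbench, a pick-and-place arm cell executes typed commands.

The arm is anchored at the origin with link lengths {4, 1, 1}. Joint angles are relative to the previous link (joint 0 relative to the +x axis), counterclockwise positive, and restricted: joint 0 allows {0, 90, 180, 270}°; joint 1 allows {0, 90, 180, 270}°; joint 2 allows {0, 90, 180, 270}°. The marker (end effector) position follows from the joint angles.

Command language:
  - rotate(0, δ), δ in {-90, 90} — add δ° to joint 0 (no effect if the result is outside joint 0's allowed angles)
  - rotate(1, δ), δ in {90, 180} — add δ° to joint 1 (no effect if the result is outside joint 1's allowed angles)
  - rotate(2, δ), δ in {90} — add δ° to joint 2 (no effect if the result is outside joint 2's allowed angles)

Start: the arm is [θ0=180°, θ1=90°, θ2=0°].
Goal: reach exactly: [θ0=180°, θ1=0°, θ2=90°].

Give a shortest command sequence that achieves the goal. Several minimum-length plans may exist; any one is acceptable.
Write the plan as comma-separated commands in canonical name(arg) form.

rotate(1, 180), rotate(2, 90), rotate(1, 90)

t0: [θ0=180°, θ1=90°, θ2=0°]
step 1 (rotate(1, 180)): [θ0=180°, θ1=270°, θ2=0°]
step 2 (rotate(2, 90)): [θ0=180°, θ1=270°, θ2=90°]
step 3 (rotate(1, 90)): [θ0=180°, θ1=0°, θ2=90°]
no 2-step plan works, so 3 is optimal.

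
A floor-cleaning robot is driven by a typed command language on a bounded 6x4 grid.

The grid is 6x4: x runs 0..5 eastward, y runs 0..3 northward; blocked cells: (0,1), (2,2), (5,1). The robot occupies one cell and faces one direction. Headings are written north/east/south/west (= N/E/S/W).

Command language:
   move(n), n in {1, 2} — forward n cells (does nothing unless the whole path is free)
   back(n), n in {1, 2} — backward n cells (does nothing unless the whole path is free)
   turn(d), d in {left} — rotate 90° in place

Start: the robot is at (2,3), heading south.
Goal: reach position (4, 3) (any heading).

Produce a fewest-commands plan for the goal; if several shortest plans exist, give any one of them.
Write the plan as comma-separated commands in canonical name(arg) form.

turn(left), move(2)

t0: at (2,3), heading south
[1] after turn(left): at (2,3), heading east
[2] after move(2): at (4,3), heading east
shorter routes all fall short; 2 is best.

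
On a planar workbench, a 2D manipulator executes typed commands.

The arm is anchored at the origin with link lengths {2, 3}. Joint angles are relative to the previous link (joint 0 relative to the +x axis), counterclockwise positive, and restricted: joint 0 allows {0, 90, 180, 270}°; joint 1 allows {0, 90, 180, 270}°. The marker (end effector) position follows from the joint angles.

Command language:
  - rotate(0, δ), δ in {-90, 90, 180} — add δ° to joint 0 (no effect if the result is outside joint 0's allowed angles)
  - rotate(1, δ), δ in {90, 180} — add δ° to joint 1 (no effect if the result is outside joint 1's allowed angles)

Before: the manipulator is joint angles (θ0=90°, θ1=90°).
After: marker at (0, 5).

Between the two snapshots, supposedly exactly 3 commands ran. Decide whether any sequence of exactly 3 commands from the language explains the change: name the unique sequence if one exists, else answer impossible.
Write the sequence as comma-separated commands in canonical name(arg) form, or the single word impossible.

begin: joint angles (θ0=90°, θ1=90°)
1. rotate(1, 90) → joint angles (θ0=90°, θ1=180°)
2. rotate(1, 90) → joint angles (θ0=90°, θ1=270°)
3. rotate(1, 90) → joint angles (θ0=90°, θ1=0°)
all 125 alternatives checked — unique.

rotate(1, 90), rotate(1, 90), rotate(1, 90)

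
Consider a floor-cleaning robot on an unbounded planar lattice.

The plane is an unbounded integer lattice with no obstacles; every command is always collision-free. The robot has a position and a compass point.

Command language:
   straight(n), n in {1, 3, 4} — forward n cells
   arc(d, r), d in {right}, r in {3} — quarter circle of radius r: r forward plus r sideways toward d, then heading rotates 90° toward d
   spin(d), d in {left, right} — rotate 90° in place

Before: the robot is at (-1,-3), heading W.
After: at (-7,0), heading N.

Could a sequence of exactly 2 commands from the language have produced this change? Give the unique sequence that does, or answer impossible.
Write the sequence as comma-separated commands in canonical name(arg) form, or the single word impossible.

key: order matters: swapping straight(3) and arc(right, 3) lands elsewhere
initial: at (-1,-3), heading W
t=1 straight(3) ⇒ at (-4,-3), heading W
t=2 arc(right, 3) ⇒ at (-7,0), heading N
uniquely the one of 36 2-step routes that fits.

straight(3), arc(right, 3)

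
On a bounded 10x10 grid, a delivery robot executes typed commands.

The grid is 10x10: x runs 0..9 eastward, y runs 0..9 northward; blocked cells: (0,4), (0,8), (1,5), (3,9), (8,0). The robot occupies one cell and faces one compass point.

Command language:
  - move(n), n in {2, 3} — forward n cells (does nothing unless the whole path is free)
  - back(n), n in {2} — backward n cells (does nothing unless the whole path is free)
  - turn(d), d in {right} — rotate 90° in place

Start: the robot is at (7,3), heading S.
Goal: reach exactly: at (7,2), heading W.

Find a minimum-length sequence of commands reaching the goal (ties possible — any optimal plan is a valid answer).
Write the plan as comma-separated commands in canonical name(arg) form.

from: at (7,3), heading S
[1] after move(3): at (7,0), heading S
[2] after back(2): at (7,2), heading S
[3] after turn(right): at (7,2), heading W
no 2-step plan works, so 3 is optimal.

move(3), back(2), turn(right)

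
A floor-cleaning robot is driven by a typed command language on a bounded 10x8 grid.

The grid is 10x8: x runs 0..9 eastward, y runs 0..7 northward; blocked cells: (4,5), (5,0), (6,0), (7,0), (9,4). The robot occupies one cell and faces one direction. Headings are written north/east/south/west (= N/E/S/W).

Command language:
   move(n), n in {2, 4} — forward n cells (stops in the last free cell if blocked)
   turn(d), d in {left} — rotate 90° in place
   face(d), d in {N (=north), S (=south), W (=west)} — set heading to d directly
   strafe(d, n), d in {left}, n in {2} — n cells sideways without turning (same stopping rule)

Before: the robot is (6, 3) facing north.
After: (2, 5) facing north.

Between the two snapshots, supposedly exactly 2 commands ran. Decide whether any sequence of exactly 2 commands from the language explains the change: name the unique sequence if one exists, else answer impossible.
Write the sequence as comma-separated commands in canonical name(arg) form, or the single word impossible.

impossible

checked all 2-command options: none fits.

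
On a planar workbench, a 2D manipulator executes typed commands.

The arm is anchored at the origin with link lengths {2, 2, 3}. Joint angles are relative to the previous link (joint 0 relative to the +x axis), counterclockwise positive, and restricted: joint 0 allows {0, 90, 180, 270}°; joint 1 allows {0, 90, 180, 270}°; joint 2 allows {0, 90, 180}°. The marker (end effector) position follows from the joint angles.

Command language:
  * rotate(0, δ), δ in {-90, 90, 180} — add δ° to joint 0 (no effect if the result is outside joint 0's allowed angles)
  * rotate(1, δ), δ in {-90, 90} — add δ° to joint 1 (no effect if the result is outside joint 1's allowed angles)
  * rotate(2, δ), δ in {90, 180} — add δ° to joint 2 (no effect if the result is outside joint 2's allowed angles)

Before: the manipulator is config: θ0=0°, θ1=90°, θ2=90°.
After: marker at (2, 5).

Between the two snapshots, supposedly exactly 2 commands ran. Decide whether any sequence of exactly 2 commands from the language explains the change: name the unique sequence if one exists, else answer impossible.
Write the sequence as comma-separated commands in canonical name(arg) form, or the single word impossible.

rotate(2, 90), rotate(2, 180)

key: running rotate(2, 180) before rotate(2, 90) would end elsewhere — order is forced
from: config: θ0=0°, θ1=90°, θ2=90°
t=1 rotate(2, 90) ⇒ config: θ0=0°, θ1=90°, θ2=180°
t=2 rotate(2, 180) ⇒ config: θ0=0°, θ1=90°, θ2=0°
no other 2-command option fits: unique.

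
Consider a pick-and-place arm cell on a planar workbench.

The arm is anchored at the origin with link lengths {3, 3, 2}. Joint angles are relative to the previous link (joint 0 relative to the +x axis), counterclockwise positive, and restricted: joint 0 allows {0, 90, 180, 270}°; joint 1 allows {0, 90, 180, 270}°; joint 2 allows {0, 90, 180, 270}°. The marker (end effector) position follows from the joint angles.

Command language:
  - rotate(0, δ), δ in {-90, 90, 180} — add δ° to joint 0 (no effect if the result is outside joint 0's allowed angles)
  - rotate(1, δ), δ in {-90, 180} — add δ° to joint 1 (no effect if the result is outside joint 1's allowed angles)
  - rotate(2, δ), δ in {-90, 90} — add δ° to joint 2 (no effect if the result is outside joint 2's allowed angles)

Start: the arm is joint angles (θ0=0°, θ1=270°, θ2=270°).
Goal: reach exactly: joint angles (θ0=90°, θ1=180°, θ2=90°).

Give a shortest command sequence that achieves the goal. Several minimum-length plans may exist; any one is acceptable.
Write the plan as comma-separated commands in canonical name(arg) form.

initial: joint angles (θ0=0°, θ1=270°, θ2=270°)
[1] after rotate(2, 90): joint angles (θ0=0°, θ1=270°, θ2=0°)
[2] after rotate(2, 90): joint angles (θ0=0°, θ1=270°, θ2=90°)
[3] after rotate(1, -90): joint angles (θ0=0°, θ1=180°, θ2=90°)
[4] after rotate(0, 90): joint angles (θ0=90°, θ1=180°, θ2=90°)
nothing shorter than 4 reaches the goal.

rotate(2, 90), rotate(2, 90), rotate(1, -90), rotate(0, 90)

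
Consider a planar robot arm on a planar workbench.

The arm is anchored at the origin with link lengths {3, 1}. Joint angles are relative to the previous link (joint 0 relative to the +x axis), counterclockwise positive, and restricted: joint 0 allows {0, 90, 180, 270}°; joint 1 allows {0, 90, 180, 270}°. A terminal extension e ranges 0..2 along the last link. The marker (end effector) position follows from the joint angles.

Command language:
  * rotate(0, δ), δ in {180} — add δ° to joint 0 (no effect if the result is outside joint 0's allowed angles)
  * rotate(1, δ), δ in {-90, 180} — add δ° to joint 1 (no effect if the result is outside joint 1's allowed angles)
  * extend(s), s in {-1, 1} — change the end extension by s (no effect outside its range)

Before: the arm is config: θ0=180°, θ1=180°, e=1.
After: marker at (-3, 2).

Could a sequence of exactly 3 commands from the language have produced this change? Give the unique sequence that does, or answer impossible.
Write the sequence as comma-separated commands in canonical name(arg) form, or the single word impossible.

initial: config: θ0=180°, θ1=180°, e=1
[1] after rotate(1, -90): config: θ0=180°, θ1=90°, e=1
[2] after rotate(1, -90): config: θ0=180°, θ1=0°, e=1
[3] after rotate(1, -90): config: θ0=180°, θ1=270°, e=1
no rival 3-sequence matches.

rotate(1, -90), rotate(1, -90), rotate(1, -90)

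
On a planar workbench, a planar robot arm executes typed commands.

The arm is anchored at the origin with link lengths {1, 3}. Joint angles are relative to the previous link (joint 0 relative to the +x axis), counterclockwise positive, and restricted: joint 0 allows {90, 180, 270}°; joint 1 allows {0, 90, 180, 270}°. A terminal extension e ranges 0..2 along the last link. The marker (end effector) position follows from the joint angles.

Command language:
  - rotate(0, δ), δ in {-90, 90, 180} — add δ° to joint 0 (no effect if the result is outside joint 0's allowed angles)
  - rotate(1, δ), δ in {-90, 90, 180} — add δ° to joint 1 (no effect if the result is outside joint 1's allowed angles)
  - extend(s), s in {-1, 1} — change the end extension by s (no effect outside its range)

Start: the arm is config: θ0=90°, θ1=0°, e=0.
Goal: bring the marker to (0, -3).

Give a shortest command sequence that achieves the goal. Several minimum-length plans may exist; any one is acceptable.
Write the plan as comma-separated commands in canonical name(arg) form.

begin: config: θ0=90°, θ1=0°, e=0
[1] after rotate(1, 180): config: θ0=90°, θ1=180°, e=0
[2] after extend(1): config: θ0=90°, θ1=180°, e=1
nothing shorter than 2 reaches the goal.

rotate(1, 180), extend(1)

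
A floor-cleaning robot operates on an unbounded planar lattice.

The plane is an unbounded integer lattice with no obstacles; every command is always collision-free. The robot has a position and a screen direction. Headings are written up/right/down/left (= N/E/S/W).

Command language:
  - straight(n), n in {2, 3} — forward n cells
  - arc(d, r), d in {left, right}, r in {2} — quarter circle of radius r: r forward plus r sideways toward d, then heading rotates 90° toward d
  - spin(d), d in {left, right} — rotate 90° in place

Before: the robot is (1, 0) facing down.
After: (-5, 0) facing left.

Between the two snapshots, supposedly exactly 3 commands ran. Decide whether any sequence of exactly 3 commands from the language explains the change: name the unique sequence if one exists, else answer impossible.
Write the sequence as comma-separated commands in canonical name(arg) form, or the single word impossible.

key: cell and facing (now W) both changed — the 3 commands mix motion and turning
start: (1, 0) facing down
step 1 (spin(right)): (1, 0) facing left
step 2 (straight(3)): (-2, 0) facing left
step 3 (straight(3)): (-5, 0) facing left
uniquely the one of 216 3-step routes that fits.

spin(right), straight(3), straight(3)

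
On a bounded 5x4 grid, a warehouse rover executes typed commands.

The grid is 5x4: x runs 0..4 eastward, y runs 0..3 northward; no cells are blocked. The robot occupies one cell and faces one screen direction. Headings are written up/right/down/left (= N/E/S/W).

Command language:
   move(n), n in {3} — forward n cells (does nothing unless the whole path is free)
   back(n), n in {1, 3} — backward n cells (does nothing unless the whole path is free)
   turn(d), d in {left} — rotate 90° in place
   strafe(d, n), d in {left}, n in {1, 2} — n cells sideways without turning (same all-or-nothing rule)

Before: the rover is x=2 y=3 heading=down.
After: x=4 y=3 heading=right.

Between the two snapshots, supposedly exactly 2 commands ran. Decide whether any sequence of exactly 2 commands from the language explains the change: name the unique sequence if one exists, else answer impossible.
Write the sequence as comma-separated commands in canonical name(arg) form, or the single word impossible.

key: position moved to (4,3) AND the heading swung to E — translation plus rotation needed
initial: x=2 y=3 heading=down
1. strafe(left, 2) → x=4 y=3 heading=down
2. turn(left) → x=4 y=3 heading=right
no other 2-command option fits: unique.

strafe(left, 2), turn(left)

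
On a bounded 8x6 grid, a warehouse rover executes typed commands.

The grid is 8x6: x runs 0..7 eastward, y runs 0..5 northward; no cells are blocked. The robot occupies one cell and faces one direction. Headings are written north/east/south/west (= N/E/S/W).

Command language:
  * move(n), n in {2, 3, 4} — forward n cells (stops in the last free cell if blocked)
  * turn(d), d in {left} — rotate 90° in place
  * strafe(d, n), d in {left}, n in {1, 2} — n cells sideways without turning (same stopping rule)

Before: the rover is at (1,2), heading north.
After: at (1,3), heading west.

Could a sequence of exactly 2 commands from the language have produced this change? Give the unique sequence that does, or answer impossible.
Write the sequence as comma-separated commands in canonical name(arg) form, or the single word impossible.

every 2-command combo misses the target.

impossible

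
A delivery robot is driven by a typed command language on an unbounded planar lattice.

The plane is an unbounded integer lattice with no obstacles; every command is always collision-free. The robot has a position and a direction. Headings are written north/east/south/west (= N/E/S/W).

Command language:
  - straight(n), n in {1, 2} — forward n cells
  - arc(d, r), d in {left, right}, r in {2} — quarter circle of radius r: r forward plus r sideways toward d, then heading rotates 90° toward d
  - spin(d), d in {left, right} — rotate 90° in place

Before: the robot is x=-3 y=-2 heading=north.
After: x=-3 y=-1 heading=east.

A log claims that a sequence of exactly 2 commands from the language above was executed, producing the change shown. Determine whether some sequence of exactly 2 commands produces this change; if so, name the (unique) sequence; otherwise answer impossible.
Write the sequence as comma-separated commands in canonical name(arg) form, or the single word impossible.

straight(1), spin(right)

key: cell and facing (now E) both changed — the 2 commands mix motion and turning
begin: x=-3 y=-2 heading=north
[1] after straight(1): x=-3 y=-1 heading=north
[2] after spin(right): x=-3 y=-1 heading=east
uniquely the one of 36 2-step routes that fits.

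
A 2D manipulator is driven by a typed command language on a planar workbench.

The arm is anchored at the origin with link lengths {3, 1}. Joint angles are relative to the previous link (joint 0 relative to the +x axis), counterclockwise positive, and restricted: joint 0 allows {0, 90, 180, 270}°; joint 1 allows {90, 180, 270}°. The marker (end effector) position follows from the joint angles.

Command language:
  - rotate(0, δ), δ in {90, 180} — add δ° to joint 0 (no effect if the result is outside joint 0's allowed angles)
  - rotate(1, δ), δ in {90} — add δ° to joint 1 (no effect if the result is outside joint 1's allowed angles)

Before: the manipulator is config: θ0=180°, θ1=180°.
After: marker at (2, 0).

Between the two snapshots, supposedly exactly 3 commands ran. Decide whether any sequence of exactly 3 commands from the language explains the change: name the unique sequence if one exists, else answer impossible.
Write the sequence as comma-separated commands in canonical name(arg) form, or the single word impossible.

rotate(0, 180), rotate(0, 180), rotate(0, 180)

begin: config: θ0=180°, θ1=180°
t=1 rotate(0, 180) ⇒ config: θ0=0°, θ1=180°
t=2 rotate(0, 180) ⇒ config: θ0=180°, θ1=180°
t=3 rotate(0, 180) ⇒ config: θ0=0°, θ1=180°
uniquely the one of 27 3-step routes that fits.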